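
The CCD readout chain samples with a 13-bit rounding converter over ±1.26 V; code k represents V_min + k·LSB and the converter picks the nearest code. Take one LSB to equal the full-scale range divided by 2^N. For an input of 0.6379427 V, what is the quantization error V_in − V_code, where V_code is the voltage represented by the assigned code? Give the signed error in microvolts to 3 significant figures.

−55.3 µV

The full-scale span is 1.26 − (-1.26) = 2.52 V. LSB = 2.52 V / 2^13 ≈ 307.6 µV.
Position in LSBs: (0.6379427 − (-1.26)) × 8192/2.52 = 6169.8201; rounding gives k = 6170.
V_code = -1.26 + (6170/8192) × 2.52 = 0.6379980469 V.
V_in − V_code = 0.6379427 − (0.6379980469) = −55.3 µV.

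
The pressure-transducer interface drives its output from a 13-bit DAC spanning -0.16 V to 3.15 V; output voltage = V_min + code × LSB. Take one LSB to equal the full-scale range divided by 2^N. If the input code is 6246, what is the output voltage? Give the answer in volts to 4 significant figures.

The full-scale span is 3.15 − (-0.16) = 3.31 V. LSB = 3.31 V / 2^13.
Output = V_min + (6246/8192) × range = -0.16 + 0.762451 × 3.31 V
      = -0.16 + 2.52371 = 2.36371 V.

2.364 V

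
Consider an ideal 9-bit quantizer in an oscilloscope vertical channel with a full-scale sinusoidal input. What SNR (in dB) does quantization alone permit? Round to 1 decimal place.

55.9 dB

Ideal quantization SNR: 6.02 × 9 + 1.76 dB = 55.9 dB.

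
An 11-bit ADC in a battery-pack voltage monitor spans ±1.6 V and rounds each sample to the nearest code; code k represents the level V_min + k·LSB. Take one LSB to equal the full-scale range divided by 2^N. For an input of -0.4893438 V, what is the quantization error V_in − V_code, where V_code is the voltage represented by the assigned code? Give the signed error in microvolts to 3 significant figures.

−281 µV

The full-scale span is 1.6 − (-1.6) = 3.2 V. LSB = 3.2 V / 2^11 ≈ 1.563 mV.
(-0.4893438 − (-1.6)) / LSB = 1.1106562 × 2048/3.2 = 710.8200. Nearest integer: k = 711.
V_code = V_min + k × range/2^11 = -1.6 + 711 × 3.2/2048 = -0.4890625000 V.
Error = V_in − V_code = -0.4893438 − (-0.4890625000) = −281 µV.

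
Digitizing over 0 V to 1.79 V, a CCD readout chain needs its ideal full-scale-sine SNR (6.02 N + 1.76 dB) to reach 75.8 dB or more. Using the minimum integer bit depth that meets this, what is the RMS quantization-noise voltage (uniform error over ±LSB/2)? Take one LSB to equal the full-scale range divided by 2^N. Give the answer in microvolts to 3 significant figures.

63.1 µV

Full-scale range = 1.79 V.
N ≥ (75.8 − 1.76)/6.02 = 12.299 → N_min = 13.
LSB = 1.79 V / 2^13 = 218.51 µV.
σ_q = LSB/√12 = 218.51 µV/3.4641 = 63.1 µV.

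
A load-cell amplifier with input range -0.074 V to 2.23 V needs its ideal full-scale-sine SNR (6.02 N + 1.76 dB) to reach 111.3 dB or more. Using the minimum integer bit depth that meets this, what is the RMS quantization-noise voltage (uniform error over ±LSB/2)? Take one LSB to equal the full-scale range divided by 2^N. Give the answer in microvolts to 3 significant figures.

Full-scale range = 2.23 V − (-0.074 V) = 2.304 V.
Required N = ⌈(111.3 − 1.76)/6.02⌉ = ⌈18.196⌉ = 19.
LSB = 2.304 V / 2^19 = 4.3945 µV.
RMS noise = LSB/√12 = 1.27 µV.

1.27 µV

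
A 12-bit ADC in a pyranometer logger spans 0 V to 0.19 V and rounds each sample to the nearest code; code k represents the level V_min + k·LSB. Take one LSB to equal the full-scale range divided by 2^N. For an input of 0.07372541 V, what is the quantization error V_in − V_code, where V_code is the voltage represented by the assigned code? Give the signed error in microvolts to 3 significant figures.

+16.9 µV

Range is 0.19 V. LSB = 0.19 V / 2^12 ≈ 46.39 µV.
(V_in − V_min)/LSB = (0.07372541 − (0)) × 4096/0.19 = 1589.3646 → nearest code k = 1589.
Reconstructed level: 0 + 1589 × 0.19/4096 V = 0.07370849609 V.
V_in − V_code = 0.07372541 − (0.07370849609) = +16.9 µV.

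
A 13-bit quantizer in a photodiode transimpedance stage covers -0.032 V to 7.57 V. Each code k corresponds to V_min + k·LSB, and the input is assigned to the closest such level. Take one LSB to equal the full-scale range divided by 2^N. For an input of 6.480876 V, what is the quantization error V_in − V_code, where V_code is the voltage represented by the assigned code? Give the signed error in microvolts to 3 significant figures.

Full-scale range = 7.57 V − (-0.032 V) = 7.602 V. LSB = 7.602 V / 2^13 ≈ 0.9280 mV.
Position in LSBs: (6.480876 − (-0.032)) × 8192/7.602 = 7018.3478; rounding gives k = 7018.
V_code = V_min + k × range/2^13 = -0.032 + 7018 × 7.602/8192 = 6.480553223 V.
Error = V_in − V_code = 6.480876 − (6.480553223) = +323 µV.

+323 µV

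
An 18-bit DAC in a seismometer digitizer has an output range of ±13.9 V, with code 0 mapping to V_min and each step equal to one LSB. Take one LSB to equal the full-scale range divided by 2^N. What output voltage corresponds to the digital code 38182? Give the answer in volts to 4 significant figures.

The full-scale span is 13.9 − (-13.9) = 27.8 V. LSB = 27.8 V / 2^18.
V_out = -13.9 + 38182 × (27.8/262144) V
      = -13.9 V + 4.04915 V = -9.85085 V.

-9.851 V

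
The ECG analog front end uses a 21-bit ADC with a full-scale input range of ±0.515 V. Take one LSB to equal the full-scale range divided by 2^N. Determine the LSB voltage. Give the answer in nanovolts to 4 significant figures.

Range = 0.515 − (-0.515) = 1.03 V.
There are 2^21 = 2097152 steps.
LSB = 1.03 V / 2^21 = 491.1 nV.

491.1 nV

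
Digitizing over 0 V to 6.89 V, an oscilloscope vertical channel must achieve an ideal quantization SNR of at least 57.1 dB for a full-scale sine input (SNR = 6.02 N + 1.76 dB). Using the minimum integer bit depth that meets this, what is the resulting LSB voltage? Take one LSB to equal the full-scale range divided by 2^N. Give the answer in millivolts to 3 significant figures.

6.73 mV

V_FS = 6.89 V.
6.02 N + 1.76 ≥ 57.1 gives N ≥ 9.193, so the minimum integer is 10.
Step size = 6.89/1024 V = 6.73 mV.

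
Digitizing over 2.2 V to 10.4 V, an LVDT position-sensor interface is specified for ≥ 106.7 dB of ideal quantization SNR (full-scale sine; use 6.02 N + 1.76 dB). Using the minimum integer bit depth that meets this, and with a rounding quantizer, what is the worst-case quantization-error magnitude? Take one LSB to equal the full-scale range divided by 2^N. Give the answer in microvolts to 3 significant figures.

Span: 10.4 V − (2.2 V) = 8.2 V.
Solving 6.02 N ≥ 106.7 − 1.76: N ≥ 17.432. Round up → N = 18.
LSB = 8.2 V / 2^18 = 31.281 µV.
|e|_max = LSB/2 = 15.6 µV.

15.6 µV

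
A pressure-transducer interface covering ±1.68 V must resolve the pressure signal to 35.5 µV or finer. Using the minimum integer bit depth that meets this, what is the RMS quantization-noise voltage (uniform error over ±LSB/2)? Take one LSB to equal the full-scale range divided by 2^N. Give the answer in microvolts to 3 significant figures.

Full-scale range = 1.68 V − (-1.68 V) = 3.36 V.
3.36 V / 35.5 µV = 94650. Since 2^16 = 65536 and 2^17 = 131072, N = 17.
LSB = 3.36 V ÷ 2^17 = 3.36/131072 V = 25.635 µV.
V_rms = LSB/√12 = 7.40 µV.

7.40 µV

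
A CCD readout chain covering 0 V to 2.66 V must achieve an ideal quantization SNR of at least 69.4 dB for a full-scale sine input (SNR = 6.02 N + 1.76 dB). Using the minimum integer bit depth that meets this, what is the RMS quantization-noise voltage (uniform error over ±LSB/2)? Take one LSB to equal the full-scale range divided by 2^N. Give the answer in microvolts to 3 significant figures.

V_FS = 2.66 V.
Required N = ⌈(69.4 − 1.76)/6.02⌉ = ⌈11.236⌉ = 12.
LSB = 2.66 V ÷ 2^12 = 2.66/4096 V = 0.64941 mV.
V_rms = LSB/√12 = 187 µV.

187 µV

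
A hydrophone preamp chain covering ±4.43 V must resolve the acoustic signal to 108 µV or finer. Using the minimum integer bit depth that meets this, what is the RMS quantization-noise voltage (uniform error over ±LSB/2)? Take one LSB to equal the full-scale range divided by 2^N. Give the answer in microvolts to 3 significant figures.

19.5 µV

Full-scale range = 4.43 V − (-4.43 V) = 8.86 V.
Required number of levels: 8.86/108 µV = 82037; smallest N with 2^N ≥ that is 17.
Step size = 8.86/131072 V = 67.596 µV.
σ_q = LSB/√12 = 67.596 µV/3.4641 = 19.5 µV.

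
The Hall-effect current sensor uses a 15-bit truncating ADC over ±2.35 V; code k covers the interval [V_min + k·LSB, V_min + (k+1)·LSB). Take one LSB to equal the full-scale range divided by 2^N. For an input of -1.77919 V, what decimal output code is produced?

3979

The full-scale span is 2.35 − (-2.35) = 4.7 V. LSB = 4.7 V / 2^15 ≈ 143.4 µV.
code = ⌊(V_in − V_min)/LSB⌋ = ⌊(V_in − V_min) × 2^15 / range⌋
     = ⌊(-1.77919 − (-2.35)) × 32768 / 4.7⌋ = ⌊0.57081 × 32768/4.7⌋
     = ⌊3979.639⌋ = 3979.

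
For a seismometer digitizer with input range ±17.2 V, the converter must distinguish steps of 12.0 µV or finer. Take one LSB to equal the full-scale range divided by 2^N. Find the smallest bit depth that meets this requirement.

22 bits

Span: 17.2 V − (-17.2 V) = 34.4 V.
34.4 V / 12.0 µV = 2.867e6. Since 2^21 = 2097152 and 2^22 = 4194304, N = 22.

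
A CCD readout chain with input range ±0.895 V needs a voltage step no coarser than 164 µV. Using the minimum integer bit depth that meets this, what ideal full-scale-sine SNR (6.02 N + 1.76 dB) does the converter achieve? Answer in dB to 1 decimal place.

Full-scale range = 0.895 V − (-0.895 V) = 1.79 V.
1.79 V / 164 µV = 10910. Since 2^13 = 8192 and 2^14 = 16384, N = 14.
Ideal SNR at N = 14: 6.02·14 + 1.76 = 86.0 dB.

86.0 dB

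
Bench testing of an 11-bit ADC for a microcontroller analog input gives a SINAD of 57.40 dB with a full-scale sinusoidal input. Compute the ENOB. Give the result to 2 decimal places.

9.24 bits

Inverting SNR = 6.02 N + 1.76: N_eff = (57.40 − 1.76)/6.02 = 9.2425.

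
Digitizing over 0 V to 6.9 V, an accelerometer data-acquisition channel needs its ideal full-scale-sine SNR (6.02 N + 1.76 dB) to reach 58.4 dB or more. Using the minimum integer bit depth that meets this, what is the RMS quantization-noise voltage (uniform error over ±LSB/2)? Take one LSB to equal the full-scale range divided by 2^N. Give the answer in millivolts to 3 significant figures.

Span = 6.9 V.
N ≥ (58.4 − 1.76)/6.02 = 9.409 → N_min = 10.
Step size = 6.9/1024 V = 6.7383 mV.
σ_q = LSB/√12 = 6.7383 mV/3.4641 = 1.95 mV.

1.95 mV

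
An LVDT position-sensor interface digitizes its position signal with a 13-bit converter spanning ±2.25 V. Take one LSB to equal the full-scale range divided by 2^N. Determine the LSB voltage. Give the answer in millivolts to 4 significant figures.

0.5493 mV

Span: 2.25 V − (-2.25 V) = 4.5 V.
Number of codes = 2^13 = 8192.
One LSB is 4.5 V / 8192 = 0.5493 mV.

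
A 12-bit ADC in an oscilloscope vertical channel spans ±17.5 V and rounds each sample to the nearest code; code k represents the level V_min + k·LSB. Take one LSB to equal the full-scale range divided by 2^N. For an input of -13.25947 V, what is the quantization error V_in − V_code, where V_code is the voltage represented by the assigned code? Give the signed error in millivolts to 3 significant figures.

Full-scale range = 17.5 V − (-17.5 V) = 35 V. LSB = 35 V / 2^12 ≈ 8.545 mV.
Position in LSBs: (-13.25947 − (-17.5)) × 4096/35 = 496.2632; rounding gives k = 496.
V_code = V_min + k × range/2^12 = -17.5 + 496 × 35/4096 = -13.26171875 V.
e = -13.25947 − (-13.26171875) = +2.25 mV.

+2.25 mV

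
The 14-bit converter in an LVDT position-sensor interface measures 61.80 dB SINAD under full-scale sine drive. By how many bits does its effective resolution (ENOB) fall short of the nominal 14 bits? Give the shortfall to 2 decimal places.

4.03 bits

Effective bits = (61.80 − 1.76)/6.02 = 9.9734.
Shortfall = 14 − 9.9734 = 4.0266 bits.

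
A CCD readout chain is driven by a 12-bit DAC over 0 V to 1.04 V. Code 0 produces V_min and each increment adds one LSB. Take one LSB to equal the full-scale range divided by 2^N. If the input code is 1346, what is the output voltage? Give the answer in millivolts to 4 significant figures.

Full-scale range = 1.04 V. LSB = 1.04 V / 2^12.
V_out = V_min + code × LSB = 0 V + 1346 × 1.04 V / 4096
      = 0 V + 0.341758 V = 0.341758 V.

341.8 mV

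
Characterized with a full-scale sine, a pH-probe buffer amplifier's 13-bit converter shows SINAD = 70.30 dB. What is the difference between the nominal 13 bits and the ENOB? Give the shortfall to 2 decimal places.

1.61 bits

Effective bits = (70.30 − 1.76)/6.02 = 11.3854.
Shortfall = 13 − 11.3854 = 1.6146 bits.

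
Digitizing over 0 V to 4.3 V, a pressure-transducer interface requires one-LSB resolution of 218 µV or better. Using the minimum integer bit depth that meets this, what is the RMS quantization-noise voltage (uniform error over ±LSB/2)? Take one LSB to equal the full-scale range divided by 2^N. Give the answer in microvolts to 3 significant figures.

37.9 µV

V_FS = 4.3 V.
Need 2^N ≥ 4.3 V / 218 µV = 19720 → N_min = 15.
LSB = 4.3 V ÷ 2^15 = 4.3/32768 V = 131.23 µV.
V_rms = LSB/√12 = 37.9 µV.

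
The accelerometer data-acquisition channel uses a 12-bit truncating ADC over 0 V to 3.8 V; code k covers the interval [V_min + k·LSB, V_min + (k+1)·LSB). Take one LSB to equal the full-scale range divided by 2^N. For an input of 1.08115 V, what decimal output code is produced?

Full-scale range = 3.8 V. LSB = 3.8 V / 2^12 ≈ 0.9277 mV.
(V_in − V_min) × 2^12/range = (1.08115 − (0)) × 4096/3.8 = 1165.366.
Floor → code = 1165.

1165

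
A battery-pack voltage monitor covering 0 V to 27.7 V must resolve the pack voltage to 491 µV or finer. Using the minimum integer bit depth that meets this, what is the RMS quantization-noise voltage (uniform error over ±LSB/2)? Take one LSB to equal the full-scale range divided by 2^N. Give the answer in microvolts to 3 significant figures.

Span = 27.7 V.
Levels needed ≥ 27.7/491 µV = 56420. 2^16 = 65536 suffices, so N_min = 16.
LSB = 27.7 V ÷ 2^16 = 27.7/65536 V = 422.67 µV.
σ_q = LSB/√12 = 422.67 µV/3.4641 = 122 µV.

122 µV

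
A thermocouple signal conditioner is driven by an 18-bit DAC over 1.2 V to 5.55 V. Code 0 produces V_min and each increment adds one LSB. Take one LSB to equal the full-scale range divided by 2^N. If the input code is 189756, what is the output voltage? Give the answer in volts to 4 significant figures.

4.349 V

Full-scale range = 5.55 V − (1.2 V) = 4.35 V. LSB = 4.35 V / 2^18.
V_out = 1.2 + 189756 × (4.35/262144) V
      = 1.2 V + 3.14880 V = 4.34880 V.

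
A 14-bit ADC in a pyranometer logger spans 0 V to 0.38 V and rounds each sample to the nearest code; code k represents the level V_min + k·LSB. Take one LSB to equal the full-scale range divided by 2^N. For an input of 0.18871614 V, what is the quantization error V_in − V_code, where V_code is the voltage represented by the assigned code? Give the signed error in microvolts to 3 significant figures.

−8.23 µV

Full-scale range = 0.38 V. LSB = 0.38 V / 2^14 ≈ 23.19 µV.
(V_in − V_min)/LSB = (0.18871614 − (0)) × 16384/0.38 = 8136.6454 → nearest code k = 8137.
V_code = V_min + k × range/2^14 = 0 + 8137 × 0.38/16384 = 0.18872436523 V.
Error = V_in − V_code = 0.18871614 − (0.18872436523) = −8.23 µV.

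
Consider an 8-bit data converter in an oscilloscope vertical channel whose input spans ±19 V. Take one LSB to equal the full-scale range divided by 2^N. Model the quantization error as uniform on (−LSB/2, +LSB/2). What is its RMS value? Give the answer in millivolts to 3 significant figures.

42.9 mV

The full-scale span is 19 − (-19) = 38 V.
LSB = 38 V ÷ 2^8 = 38/256 V = 148.44 mV.
σ_q = LSB/√12 = 148.44 mV/3.4641 = 42.9 mV.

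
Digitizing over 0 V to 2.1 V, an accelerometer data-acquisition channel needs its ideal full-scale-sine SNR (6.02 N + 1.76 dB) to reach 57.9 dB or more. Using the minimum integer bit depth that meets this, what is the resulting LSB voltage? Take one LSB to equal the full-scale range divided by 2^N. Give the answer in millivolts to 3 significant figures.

Full-scale range = 2.1 V.
Solving 6.02 N ≥ 57.9 − 1.76: N ≥ 9.326. Round up → N = 10.
LSB = 2.1 V ÷ 2^10 = 2.1/1024 V = 2.05 mV.

2.05 mV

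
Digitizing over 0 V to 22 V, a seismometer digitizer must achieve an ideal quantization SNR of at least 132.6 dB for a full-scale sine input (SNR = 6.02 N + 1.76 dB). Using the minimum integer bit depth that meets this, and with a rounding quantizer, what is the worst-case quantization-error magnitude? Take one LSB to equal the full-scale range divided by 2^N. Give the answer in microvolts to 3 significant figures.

Span = 22 V.
N ≥ (132.6 − 1.76)/6.02 = 21.734 → N_min = 22.
One LSB is 22 V / 4194304 = 5.2452 µV.
Max error for round-to-nearest is LSB/2 = 2.62 µV.

2.62 µV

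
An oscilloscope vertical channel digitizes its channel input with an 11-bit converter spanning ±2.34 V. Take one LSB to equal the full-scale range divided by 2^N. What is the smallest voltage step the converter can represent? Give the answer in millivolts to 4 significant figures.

2.285 mV

Range = 2.34 − (-2.34) = 4.68 V.
Number of codes = 2^11 = 2048.
One LSB is 4.68 V / 2048 = 2.285 mV.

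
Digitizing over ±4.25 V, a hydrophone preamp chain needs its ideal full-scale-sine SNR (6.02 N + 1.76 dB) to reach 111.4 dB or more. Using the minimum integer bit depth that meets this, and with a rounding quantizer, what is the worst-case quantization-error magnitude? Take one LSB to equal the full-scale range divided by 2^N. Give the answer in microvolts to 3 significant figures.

8.11 µV

Full-scale range = 4.25 V − (-4.25 V) = 8.5 V.
6.02 N + 1.76 ≥ 111.4 gives N ≥ 18.213, so the minimum integer is 19.
LSB = 8.5 V ÷ 2^19 = 8.5/524288 V = 16.212 µV.
Max error for round-to-nearest is LSB/2 = 8.11 µV.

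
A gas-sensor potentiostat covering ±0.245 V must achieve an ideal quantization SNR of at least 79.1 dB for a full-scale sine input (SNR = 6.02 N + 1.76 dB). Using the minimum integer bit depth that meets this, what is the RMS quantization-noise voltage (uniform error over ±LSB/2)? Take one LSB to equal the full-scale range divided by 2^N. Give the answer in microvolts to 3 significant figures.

17.3 µV

The full-scale span is 0.245 − (-0.245) = 0.49 V.
6.02 N + 1.76 ≥ 79.1 gives N ≥ 12.847, so the minimum integer is 13.
LSB = 0.49 V / 2^13 = 59.814 µV.
σ_q = LSB/√12 = 59.814 µV/3.4641 = 17.3 µV.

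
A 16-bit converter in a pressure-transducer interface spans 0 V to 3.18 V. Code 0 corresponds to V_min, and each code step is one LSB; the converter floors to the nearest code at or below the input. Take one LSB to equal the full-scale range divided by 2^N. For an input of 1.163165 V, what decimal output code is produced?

23971

Full-scale range = 3.18 V. LSB = 3.18 V / 2^16 ≈ 48.52 µV.
V_in − V_min = 1.163165 − (0) = 1.163165 V.
Divide by LSB: 1.163165 × 65536/3.18 = 23971.4407.
Truncating gives code 23971.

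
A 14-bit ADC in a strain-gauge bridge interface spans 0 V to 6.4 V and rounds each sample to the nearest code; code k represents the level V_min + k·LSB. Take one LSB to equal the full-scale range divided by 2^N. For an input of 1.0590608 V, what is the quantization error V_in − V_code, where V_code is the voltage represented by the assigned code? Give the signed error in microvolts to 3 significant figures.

Span = 6.4 V. LSB = 6.4 V / 2^14 ≈ 390.6 µV.
(1.0590608 − (0)) / LSB = 1.0590608 × 16384/6.4 = 2711.1956. Nearest integer: k = 2711.
V_code = 0 + (2711/16384) × 6.4 = 1.0589843750 V.
Error = V_in − V_code = 1.0590608 − (1.0589843750) = +76.4 µV.

+76.4 µV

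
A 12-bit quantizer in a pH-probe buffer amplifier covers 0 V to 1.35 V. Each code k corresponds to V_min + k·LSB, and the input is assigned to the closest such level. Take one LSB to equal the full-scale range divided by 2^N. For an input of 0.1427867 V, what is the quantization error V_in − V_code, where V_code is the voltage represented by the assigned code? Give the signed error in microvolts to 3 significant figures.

Full-scale range = 1.35 V. LSB = 1.35 V / 2^12 ≈ 329.6 µV.
(0.1427867 − (0)) / LSB = 0.1427867 × 4096/1.35 = 433.2254. Nearest integer: k = 433.
V_code = V_min + k × range/2^12 = 0 + 433 × 1.35/4096 = 0.1427124023 V.
e = 0.1427867 − (0.1427124023) = +74.3 µV.

+74.3 µV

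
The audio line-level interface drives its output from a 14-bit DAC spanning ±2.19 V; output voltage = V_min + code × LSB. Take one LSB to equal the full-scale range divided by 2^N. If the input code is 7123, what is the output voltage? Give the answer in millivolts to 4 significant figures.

Full-scale range = 2.19 V − (-2.19 V) = 4.38 V. LSB = 4.38 V / 2^14.
V_out = V_min + code × LSB = -2.19 V + 7123 × 4.38 V / 16384
      = -2.19 + 1.90422 = -0.285780 V.

-285.8 mV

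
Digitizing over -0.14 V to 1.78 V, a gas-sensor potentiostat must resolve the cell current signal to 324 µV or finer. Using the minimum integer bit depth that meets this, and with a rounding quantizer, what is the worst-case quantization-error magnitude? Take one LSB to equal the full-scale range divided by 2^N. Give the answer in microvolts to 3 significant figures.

117 µV

Span: 1.78 V − (-0.14 V) = 1.92 V.
Need 2^N ≥ 1.92 V / 324 µV = 5926 → N_min = 13.
One LSB is 1.92 V / 8192 = 234.38 µV.
|e|_max = LSB/2 = 117 µV.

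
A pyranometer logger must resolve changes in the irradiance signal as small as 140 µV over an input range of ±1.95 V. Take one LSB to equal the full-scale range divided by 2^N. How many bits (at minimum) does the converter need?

Full-scale range = 1.95 V − (-1.95 V) = 3.9 V.
Levels needed ≥ 3.9/140 µV = 27860. 2^15 = 32768 suffices, so N_min = 15.

15 bits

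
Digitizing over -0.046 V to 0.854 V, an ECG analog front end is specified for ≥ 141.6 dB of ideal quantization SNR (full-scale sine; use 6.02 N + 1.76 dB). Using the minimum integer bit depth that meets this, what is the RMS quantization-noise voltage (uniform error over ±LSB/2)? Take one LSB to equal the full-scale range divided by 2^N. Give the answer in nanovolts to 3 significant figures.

15.5 nV

Range = 0.854 − (-0.046) = 0.9 V.
6.02 N + 1.76 ≥ 141.6 gives N ≥ 23.229, so the minimum integer is 24.
LSB = 0.9 V / 2^24 = 53.644 nV.
RMS noise = LSB/√12 = 15.5 nV.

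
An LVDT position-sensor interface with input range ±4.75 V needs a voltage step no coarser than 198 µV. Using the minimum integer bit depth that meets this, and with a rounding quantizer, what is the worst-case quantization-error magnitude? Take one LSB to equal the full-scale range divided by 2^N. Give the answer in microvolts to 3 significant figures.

72.5 µV

Range = 4.75 − (-4.75) = 9.5 V.
Levels needed ≥ 9.5/198 µV = 47980. 2^16 = 65536 suffices, so N_min = 16.
One LSB is 9.5 V / 65536 = 144.96 µV.
|e|_max = LSB/2 = 72.5 µV.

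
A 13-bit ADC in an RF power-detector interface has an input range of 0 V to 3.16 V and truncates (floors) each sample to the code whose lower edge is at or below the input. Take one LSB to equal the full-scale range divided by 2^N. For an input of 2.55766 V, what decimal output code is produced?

6630

Range is 3.16 V. LSB = 3.16 V / 2^13 ≈ 385.7 µV.
code = ⌊(V_in − V_min)/LSB⌋ = ⌊(V_in − V_min) × 2^13 / range⌋
     = ⌊(2.55766 − (0)) × 8192 / 3.16⌋ = ⌊2.55766 × 8192/3.16⌋
     = ⌊6630.491⌋ = 6630.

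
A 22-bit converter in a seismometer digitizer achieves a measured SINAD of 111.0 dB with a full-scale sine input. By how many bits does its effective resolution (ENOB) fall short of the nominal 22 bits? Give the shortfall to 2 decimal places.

Effective bits = (111.0 − 1.76)/6.02 = 18.1462.
22 − 18.1462 = 3.85 bits below nominal.

3.85 bits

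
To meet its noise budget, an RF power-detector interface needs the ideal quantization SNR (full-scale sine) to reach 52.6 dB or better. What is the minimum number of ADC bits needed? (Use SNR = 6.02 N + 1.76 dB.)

N ≥ (52.6 − 1.76)/6.02 = 8.445 → N_min = 9.

9 bits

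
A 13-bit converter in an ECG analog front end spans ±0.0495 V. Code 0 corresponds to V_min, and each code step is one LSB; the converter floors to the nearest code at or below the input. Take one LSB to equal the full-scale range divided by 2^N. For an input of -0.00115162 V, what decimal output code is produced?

Span: 0.0495 V − (-0.0495 V) = 0.099 V. LSB = 0.099 V / 2^13 ≈ 12.08 µV.
code = ⌊(V_in − V_min)/LSB⌋ = ⌊(V_in − V_min) × 2^13 / range⌋
     = ⌊(-0.00115162 − (-0.0495)) × 8192 / 0.099⌋ = ⌊0.04834838 × 8192/0.099⌋
     = ⌊4000.706⌋ = 4000.

4000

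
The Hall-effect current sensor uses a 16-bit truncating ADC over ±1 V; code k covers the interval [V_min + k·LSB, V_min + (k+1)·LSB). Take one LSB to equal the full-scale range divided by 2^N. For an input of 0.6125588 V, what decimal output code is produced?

52840

Range = 1 − (-1) = 2 V. LSB = 2 V / 2^16 ≈ 30.52 µV.
code = ⌊(V_in − V_min)/LSB⌋ = ⌊(V_in − V_min) × 2^16 / range⌋
     = ⌊(0.6125588 − (-1)) × 65536 / 2⌋ = ⌊1.6125588 × 65536/2⌋
     = ⌊52840.327⌋ = 52840.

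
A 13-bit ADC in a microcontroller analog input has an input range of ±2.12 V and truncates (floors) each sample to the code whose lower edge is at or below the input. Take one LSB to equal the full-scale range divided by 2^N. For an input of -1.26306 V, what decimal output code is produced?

1655

Range = 2.12 − (-2.12) = 4.24 V. LSB = 4.24 V / 2^13 ≈ 0.5176 mV.
V_in − V_min = -1.26306 − (-2.12) = 0.85694 V.
Divide by LSB: 0.85694 × 8192/4.24 = 1655.6728.
Truncating gives code 1655.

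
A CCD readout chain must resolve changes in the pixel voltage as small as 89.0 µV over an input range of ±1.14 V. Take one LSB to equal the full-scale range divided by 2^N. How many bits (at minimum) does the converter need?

Span: 1.14 V − (-1.14 V) = 2.28 V.
2.28 V / 89.0 µV = 25620. Since 2^14 = 16384 and 2^15 = 32768, N = 15.

15 bits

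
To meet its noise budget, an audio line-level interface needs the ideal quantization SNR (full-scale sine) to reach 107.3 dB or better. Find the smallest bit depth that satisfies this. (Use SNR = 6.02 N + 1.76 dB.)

18 bits

6.02 N + 1.76 ≥ 107.3 gives N ≥ 17.532, so the minimum integer is 18.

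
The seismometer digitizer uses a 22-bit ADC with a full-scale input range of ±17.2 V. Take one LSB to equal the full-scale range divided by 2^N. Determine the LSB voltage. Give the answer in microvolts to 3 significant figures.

The full-scale span is 17.2 − (-17.2) = 34.4 V.
2^22 = 4194304 levels.
LSB = 34.4 V / 2^22 = 8.20 µV.

8.20 µV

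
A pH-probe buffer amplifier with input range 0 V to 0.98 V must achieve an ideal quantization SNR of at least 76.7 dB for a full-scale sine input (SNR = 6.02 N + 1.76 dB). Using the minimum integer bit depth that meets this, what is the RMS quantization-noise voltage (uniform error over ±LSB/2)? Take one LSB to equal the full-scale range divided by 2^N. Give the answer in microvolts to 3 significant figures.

Span = 0.98 V.
6.02 N + 1.76 ≥ 76.7 gives N ≥ 12.449, so the minimum integer is 13.
One LSB is 0.98 V / 8192 = 119.63 µV.
V_rms = LSB/√12 = 34.5 µV.

34.5 µV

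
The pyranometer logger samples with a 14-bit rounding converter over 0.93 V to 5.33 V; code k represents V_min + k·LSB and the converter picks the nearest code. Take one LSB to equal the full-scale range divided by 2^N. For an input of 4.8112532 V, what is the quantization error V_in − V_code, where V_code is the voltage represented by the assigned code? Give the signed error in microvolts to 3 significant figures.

+101 µV

Range = 5.33 − (0.93) = 4.4 V. LSB = 4.4 V / 2^14 ≈ 268.6 µV.
(4.8112532 − (0.93)) / LSB = 3.8812532 × 16384/4.4 = 14452.3756. Nearest integer: k = 14452.
V_code = 0.93 + (14452/16384) × 4.4 = 4.8111523438 V.
e = 4.8112532 − (4.8111523438) = +101 µV.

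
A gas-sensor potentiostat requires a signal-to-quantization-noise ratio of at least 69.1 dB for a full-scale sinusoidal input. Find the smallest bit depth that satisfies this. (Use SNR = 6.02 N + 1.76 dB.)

12 bits

Required N = ⌈(69.1 − 1.76)/6.02⌉ = ⌈11.186⌉ = 12.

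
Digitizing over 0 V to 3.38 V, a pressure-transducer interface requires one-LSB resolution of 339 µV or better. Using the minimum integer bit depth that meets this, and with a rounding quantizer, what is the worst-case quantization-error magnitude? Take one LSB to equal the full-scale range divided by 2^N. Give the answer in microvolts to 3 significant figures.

Full-scale range = 3.38 V.
Levels needed ≥ 3.38/339 µV = 9971. 2^14 = 16384 suffices, so N_min = 14.
LSB = 3.38 V / 2^14 = 206.30 µV.
Max error for round-to-nearest is LSB/2 = 103 µV.

103 µV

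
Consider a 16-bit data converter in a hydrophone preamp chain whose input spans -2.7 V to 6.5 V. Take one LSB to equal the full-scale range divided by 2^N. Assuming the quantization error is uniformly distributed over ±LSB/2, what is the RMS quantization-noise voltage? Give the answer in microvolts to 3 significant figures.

40.5 µV

Full-scale range = 6.5 V − (-2.7 V) = 9.2 V.
LSB = 9.2 V ÷ 2^16 = 9.2/65536 V = 140.38 µV.
For a uniform distribution on [−LSB/2, +LSB/2], V_rms = LSB/√12 = 140.38 µV/3.4641 = 40.5 µV.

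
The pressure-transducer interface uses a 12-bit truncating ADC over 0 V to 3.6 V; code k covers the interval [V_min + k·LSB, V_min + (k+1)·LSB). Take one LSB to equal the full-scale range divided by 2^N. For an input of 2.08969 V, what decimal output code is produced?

V_FS = 3.6 V. LSB = 3.6 V / 2^12 ≈ 0.8789 mV.
(V_in − V_min) × 2^12/range = (2.08969 − (0)) × 4096/3.6 = 2377.603.
Floor → code = 2377.

2377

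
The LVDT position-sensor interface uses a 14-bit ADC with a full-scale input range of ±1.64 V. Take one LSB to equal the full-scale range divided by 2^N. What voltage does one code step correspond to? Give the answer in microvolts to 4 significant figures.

200.2 µV

The full-scale span is 1.64 − (-1.64) = 3.28 V.
Number of codes = 2^14 = 16384.
LSB = 3.28 V / 2^14 = 200.2 µV.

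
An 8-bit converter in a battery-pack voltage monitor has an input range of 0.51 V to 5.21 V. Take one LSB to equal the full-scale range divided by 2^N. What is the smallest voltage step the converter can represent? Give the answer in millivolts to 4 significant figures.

18.36 mV

The full-scale span is 5.21 − (0.51) = 4.7 V.
2^8 = 256 levels.
LSB = 4.7 V / 2^8 = 18.36 mV.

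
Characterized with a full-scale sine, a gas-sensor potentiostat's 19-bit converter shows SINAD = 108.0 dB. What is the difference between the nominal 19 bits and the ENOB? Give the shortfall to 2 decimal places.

1.35 bits

Effective bits = (108.0 − 1.76)/6.02 = 17.6478.
Lost resolution: 19 − 17.6478 = 1.3522 bits.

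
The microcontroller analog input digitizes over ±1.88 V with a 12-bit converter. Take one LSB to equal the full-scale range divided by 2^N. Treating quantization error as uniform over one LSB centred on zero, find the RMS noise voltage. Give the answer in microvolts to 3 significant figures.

265 µV

The full-scale span is 1.88 − (-1.88) = 3.76 V.
One LSB is 3.76 V / 4096 = 0.91797 mV.
V_rms = LSB/√12 = 0.91797 mV / √12 = 265 µV.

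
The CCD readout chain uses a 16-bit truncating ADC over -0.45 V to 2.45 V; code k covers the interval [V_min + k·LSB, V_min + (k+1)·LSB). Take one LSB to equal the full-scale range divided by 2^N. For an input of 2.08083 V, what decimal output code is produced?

57193

Full-scale range = 2.45 V − (-0.45 V) = 2.9 V. LSB = 2.9 V / 2^16 ≈ 44.25 µV.
(V_in − V_min) × 2^16/range = (2.08083 − (-0.45)) × 65536/2.9 = 57193.267.
Floor → code = 57193.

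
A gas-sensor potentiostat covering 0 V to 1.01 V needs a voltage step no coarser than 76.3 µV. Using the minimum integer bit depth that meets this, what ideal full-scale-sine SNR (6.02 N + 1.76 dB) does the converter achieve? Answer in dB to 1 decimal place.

86.0 dB

Span = 1.01 V.
Levels needed ≥ 1.01/76.3 µV = 13240. 2^14 = 16384 suffices, so N_min = 14.
Ideal SNR at N = 14: 6.02·14 + 1.76 = 86.0 dB.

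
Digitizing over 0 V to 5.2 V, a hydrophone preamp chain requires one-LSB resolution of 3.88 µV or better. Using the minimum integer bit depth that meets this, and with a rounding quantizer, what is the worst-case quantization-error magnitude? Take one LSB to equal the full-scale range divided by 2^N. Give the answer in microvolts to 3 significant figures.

V_FS = 5.2 V.
Required number of levels: 5.2/3.88 µV = 1.3402e6; smallest N with 2^N ≥ that is 21.
LSB = 5.2 V ÷ 2^21 = 5.2/2097152 V = 2.4796 µV.
Max error for round-to-nearest is LSB/2 = 1.24 µV.

1.24 µV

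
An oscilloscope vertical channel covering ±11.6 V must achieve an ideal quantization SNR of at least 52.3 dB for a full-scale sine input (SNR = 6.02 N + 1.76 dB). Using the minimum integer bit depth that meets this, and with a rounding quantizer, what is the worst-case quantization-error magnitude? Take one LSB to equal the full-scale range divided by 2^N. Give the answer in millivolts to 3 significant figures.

Full-scale range = 11.6 V − (-11.6 V) = 23.2 V.
Required N = ⌈(52.3 − 1.76)/6.02⌉ = ⌈8.395⌉ = 9.
Step size = 23.2/512 V = 45.313 mV.
Half an LSB is 22.7 mV.

22.7 mV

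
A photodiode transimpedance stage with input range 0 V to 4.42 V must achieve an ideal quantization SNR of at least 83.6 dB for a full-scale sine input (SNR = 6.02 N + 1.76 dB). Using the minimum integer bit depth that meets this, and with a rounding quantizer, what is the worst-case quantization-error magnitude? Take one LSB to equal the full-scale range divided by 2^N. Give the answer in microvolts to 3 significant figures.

V_FS = 4.42 V.
6.02 N + 1.76 ≥ 83.6 gives N ≥ 13.595, so the minimum integer is 14.
LSB = 4.42 V / 2^14 = 269.78 µV.
Max error for round-to-nearest is LSB/2 = 135 µV.

135 µV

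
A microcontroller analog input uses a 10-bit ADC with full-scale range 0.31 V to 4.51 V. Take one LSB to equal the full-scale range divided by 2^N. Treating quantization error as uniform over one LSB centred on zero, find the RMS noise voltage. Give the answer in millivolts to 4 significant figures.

The full-scale span is 4.51 − (0.31) = 4.2 V.
Step size = 4.2/1024 V = 4.10156 mV.
V_rms = LSB/√12 = 4.10156 mV / √12 = 1.184 mV.

1.184 mV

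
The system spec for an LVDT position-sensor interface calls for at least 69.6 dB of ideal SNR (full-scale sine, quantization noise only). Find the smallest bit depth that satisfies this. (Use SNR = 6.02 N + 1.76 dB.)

12 bits

N ≥ (69.6 − 1.76)/6.02 = 11.269 → N_min = 12.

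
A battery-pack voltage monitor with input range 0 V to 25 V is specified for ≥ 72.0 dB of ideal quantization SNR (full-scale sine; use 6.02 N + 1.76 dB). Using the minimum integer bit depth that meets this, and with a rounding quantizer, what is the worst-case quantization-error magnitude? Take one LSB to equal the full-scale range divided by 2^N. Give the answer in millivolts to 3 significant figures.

3.05 mV

V_FS = 25 V.
Solving 6.02 N ≥ 72.0 − 1.76: N ≥ 11.668. Round up → N = 12.
LSB = 25 V ÷ 2^12 = 25/4096 V = 6.1035 mV.
Max error for round-to-nearest is LSB/2 = 3.05 mV.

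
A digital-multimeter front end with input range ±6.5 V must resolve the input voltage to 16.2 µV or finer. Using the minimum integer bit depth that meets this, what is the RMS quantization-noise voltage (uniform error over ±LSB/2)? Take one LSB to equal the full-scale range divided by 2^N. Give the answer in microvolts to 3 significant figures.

Span: 6.5 V − (-6.5 V) = 13 V.
Required number of levels: 13/16.2 µV = 802470; smallest N with 2^N ≥ that is 20.
One LSB is 13 V / 1048576 = 12.398 µV.
σ_q = LSB/√12 = 12.398 µV/3.4641 = 3.58 µV.

3.58 µV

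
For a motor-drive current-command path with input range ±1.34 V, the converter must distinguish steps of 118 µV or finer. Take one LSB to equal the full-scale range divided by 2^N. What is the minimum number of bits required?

15 bits

The full-scale span is 1.34 − (-1.34) = 2.68 V.
Need 2^N ≥ 2.68 V / 118 µV = 22710 → N_min = 15.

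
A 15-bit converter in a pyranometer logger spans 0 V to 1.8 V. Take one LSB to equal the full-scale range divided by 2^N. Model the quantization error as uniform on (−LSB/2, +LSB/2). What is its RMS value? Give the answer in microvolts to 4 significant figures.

15.86 µV

V_FS = 1.8 V.
LSB = 1.8 V ÷ 2^15 = 1.8/32768 V = 54.9316 µV.
For a uniform distribution on [−LSB/2, +LSB/2], V_rms = LSB/√12 = 54.9316 µV/3.4641 = 15.86 µV.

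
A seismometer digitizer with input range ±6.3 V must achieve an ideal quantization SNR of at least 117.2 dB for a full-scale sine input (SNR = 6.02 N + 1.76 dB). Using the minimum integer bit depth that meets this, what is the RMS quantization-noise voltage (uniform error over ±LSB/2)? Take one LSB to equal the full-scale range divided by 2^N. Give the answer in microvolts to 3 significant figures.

3.47 µV

Full-scale range = 6.3 V − (-6.3 V) = 12.6 V.
Required N = ⌈(117.2 − 1.76)/6.02⌉ = ⌈19.176⌉ = 20.
LSB = 12.6 V ÷ 2^20 = 12.6/1048576 V = 12.016 µV.
V_rms = LSB/√12 = 3.47 µV.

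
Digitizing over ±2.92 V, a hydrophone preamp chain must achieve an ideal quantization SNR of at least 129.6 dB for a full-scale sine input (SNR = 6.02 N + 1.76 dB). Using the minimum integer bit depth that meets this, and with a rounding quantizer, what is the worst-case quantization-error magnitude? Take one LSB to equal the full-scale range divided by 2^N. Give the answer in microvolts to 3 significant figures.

0.696 µV

Full-scale range = 2.92 V − (-2.92 V) = 5.84 V.
6.02 N + 1.76 ≥ 129.6 gives N ≥ 21.236, so the minimum integer is 22.
One LSB is 5.84 V / 4194304 = 1.3924 µV.
Half an LSB is 0.696 µV.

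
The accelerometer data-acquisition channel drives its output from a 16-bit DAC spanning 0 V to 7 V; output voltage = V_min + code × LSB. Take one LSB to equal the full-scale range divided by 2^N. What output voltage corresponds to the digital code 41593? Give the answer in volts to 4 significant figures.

4.443 V

Range is 7 V. LSB = 7 V / 2^16.
Output = V_min + (41593/65536) × range = 0 + 0.634659 × 7 V
      = 0 V + 4.44261 V = 4.44261 V.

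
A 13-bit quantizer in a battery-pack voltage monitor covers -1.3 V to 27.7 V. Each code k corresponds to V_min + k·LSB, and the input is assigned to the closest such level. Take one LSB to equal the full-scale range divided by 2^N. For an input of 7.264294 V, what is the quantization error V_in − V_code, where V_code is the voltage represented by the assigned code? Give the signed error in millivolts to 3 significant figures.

+0.940 mV

Span: 27.7 V − (-1.3 V) = 29 V. LSB = 29 V / 2^13 ≈ 3.540 mV.
(V_in − V_min)/LSB = (7.264294 − (-1.3)) × 8192/29 = 2419.2654 → nearest code k = 2419.
Reconstructed level: -1.3 + 2419 × 29/8192 V = 7.263354492 V.
Error = V_in − V_code = 7.264294 − (7.263354492) = +0.940 mV.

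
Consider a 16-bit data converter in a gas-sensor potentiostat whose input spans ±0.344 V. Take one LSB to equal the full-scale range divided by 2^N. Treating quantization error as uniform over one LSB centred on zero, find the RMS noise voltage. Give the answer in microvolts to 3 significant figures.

3.03 µV

Span: 0.344 V − (-0.344 V) = 0.688 V.
One LSB is 0.688 V / 65536 = 10.498 µV.
V_rms = LSB/√12 = 10.498 µV / √12 = 3.03 µV.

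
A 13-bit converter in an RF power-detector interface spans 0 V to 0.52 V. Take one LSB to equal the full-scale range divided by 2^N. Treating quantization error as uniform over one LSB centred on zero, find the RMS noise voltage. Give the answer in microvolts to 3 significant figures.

Full-scale range = 0.52 V.
LSB = 0.52 V / 2^13 = 63.477 µV.
σ_q = LSB/√12 = 63.477 µV/3.4641 = 18.3 µV.

18.3 µV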